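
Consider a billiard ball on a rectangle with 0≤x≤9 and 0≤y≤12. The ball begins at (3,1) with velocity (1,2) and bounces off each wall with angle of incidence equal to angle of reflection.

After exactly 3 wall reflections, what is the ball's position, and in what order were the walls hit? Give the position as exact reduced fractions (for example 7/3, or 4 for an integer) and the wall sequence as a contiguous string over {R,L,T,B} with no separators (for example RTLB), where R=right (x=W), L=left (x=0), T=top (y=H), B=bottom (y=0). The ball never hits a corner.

1. t=11/2 → T at (17/2,12); v=(1,-2)
2. t=1/2 → R at (9,11); v=(-1,-2)
3. t=11/2 → B at (7/2,0); v=(-1,2)

Final position: (7/2,0)
Wall sequence: TRB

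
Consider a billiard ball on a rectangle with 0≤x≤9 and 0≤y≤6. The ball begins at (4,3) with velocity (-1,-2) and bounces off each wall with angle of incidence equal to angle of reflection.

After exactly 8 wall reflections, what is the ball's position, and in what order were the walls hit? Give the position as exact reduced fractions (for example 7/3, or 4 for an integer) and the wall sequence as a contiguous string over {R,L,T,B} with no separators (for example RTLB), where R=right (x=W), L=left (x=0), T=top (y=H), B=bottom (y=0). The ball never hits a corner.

Final position: (11/2,6)
Wall sequence: BLTBTRBT

1. t=3/2 → B at (5/2,0); v=(-1,2)
2. t=5/2 → L at (0,5); v=(1,2)
3. t=1/2 → T at (1/2,6); v=(1,-2)
4. t=3 → B at (7/2,0); v=(1,2)
5. t=3 → T at (13/2,6); v=(1,-2)
6. t=5/2 → R at (9,1); v=(-1,-2)
7. t=1/2 → B at (17/2,0); v=(-1,2)
8. t=3 → T at (11/2,6); v=(-1,-2)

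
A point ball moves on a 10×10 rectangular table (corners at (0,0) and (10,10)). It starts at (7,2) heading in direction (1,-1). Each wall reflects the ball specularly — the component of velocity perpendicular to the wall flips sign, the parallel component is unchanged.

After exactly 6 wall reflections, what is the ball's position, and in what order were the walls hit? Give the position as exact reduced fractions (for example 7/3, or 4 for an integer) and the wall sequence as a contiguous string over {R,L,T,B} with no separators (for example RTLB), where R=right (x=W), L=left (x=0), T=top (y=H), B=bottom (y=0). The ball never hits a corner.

Final position: (10,1)
Wall sequence: BRTLBR

1. t=2 → B at (9,0); v=(1,1)
2. t=1 → R at (10,1); v=(-1,1)
3. t=9 → T at (1,10); v=(-1,-1)
4. t=1 → L at (0,9); v=(1,-1)
5. t=9 → B at (9,0); v=(1,1)
6. t=1 → R at (10,1); v=(-1,1)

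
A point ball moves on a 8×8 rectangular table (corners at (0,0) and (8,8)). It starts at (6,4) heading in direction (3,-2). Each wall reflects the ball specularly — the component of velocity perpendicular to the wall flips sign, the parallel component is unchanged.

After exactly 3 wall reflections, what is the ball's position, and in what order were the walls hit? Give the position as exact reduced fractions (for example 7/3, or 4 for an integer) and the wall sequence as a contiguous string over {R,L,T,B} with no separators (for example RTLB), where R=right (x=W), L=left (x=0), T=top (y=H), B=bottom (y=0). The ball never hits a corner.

Final position: (0,8/3)
Wall sequence: RBL

1. t=2/3 → R at (8,8/3); v=(-3,-2)
2. t=4/3 → B at (4,0); v=(-3,2)
3. t=4/3 → L at (0,8/3); v=(3,2)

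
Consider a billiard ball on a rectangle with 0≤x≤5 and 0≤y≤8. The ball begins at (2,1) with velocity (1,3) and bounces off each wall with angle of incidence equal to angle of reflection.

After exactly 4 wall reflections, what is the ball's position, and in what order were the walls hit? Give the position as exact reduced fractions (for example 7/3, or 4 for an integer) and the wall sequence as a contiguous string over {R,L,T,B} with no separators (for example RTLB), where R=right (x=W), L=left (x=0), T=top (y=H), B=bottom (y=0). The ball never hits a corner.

Final position: (1/3,8)
Wall sequence: TRBT

1. t=7/3 → T at (13/3,8); v=(1,-3)
2. t=2/3 → R at (5,6); v=(-1,-3)
3. t=2 → B at (3,0); v=(-1,3)
4. t=8/3 → T at (1/3,8); v=(-1,-3)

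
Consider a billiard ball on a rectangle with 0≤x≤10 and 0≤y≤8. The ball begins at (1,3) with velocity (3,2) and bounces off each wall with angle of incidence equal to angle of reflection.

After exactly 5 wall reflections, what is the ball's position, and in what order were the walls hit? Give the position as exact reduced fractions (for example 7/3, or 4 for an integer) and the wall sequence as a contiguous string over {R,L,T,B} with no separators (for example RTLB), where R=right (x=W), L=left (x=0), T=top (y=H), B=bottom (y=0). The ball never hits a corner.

1. t=5/2 → T at (17/2,8); v=(3,-2)
2. t=1/2 → R at (10,7); v=(-3,-2)
3. t=10/3 → L at (0,1/3); v=(3,-2)
4. t=1/6 → B at (1/2,0); v=(3,2)
5. t=19/6 → R at (10,19/3); v=(-3,2)

Final position: (10,19/3)
Wall sequence: TRLBR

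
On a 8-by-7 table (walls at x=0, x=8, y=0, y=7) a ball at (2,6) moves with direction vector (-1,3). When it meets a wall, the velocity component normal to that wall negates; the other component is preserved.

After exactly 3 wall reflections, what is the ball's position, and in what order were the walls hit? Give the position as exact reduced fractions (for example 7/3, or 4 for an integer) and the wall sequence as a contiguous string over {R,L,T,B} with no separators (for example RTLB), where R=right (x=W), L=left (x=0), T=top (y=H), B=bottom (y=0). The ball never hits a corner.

1. t=1/3 → T at (5/3,7); v=(-1,-3)
2. t=5/3 → L at (0,2); v=(1,-3)
3. t=2/3 → B at (2/3,0); v=(1,3)

Final position: (2/3,0)
Wall sequence: TLB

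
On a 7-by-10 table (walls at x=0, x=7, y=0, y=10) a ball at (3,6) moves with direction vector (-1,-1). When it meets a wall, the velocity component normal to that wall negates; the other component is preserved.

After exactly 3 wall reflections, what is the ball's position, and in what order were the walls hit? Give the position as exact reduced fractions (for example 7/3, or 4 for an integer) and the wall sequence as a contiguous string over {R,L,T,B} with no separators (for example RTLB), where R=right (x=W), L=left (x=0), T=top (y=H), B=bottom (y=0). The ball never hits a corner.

1. t=3 → L at (0,3); v=(1,-1)
2. t=3 → B at (3,0); v=(1,1)
3. t=4 → R at (7,4); v=(-1,1)

Final position: (7,4)
Wall sequence: LBR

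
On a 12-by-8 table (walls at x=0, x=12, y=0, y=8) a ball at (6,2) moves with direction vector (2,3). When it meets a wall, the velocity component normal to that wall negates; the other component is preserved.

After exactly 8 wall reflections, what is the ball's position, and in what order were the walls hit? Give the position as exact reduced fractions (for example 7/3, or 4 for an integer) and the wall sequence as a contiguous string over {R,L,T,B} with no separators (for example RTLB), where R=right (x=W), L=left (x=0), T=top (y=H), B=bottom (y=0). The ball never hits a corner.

1. t=2 → T at (10,8); v=(2,-3)
2. t=1 → R at (12,5); v=(-2,-3)
3. t=5/3 → B at (26/3,0); v=(-2,3)
4. t=8/3 → T at (10/3,8); v=(-2,-3)
5. t=5/3 → L at (0,3); v=(2,-3)
6. t=1 → B at (2,0); v=(2,3)
7. t=8/3 → T at (22/3,8); v=(2,-3)
8. t=7/3 → R at (12,1); v=(-2,-3)

Final position: (12,1)
Wall sequence: TRBTLBTR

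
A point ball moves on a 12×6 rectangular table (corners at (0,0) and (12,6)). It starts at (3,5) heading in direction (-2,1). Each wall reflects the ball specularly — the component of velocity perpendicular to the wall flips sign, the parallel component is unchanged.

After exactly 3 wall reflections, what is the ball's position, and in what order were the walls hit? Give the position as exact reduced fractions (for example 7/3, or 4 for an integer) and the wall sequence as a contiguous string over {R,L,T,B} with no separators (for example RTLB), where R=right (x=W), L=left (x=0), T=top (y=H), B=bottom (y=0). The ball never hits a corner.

1. t=1 → T at (1,6); v=(-2,-1)
2. t=1/2 → L at (0,11/2); v=(2,-1)
3. t=11/2 → B at (11,0); v=(2,1)

Final position: (11,0)
Wall sequence: TLB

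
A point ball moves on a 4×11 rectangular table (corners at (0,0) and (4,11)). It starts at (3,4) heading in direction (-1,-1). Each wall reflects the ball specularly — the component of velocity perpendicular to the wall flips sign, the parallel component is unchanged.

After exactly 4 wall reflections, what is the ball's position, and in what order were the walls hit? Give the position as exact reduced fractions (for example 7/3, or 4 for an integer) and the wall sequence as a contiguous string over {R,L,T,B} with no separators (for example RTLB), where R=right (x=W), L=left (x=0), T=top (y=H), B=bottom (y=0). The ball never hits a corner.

1. t=3 → L at (0,1); v=(1,-1)
2. t=1 → B at (1,0); v=(1,1)
3. t=3 → R at (4,3); v=(-1,1)
4. t=4 → L at (0,7); v=(1,1)

Final position: (0,7)
Wall sequence: LBRL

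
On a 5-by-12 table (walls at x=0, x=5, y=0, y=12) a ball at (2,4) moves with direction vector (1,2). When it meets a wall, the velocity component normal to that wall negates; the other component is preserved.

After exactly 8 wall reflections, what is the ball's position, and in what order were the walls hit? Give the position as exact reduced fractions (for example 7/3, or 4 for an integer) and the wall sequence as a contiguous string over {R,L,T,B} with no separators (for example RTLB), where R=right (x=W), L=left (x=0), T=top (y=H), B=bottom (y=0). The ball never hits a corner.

Final position: (4,0)
Wall sequence: RTLBRTLB

1. t=3 → R at (5,10); v=(-1,2)
2. t=1 → T at (4,12); v=(-1,-2)
3. t=4 → L at (0,4); v=(1,-2)
4. t=2 → B at (2,0); v=(1,2)
5. t=3 → R at (5,6); v=(-1,2)
6. t=3 → T at (2,12); v=(-1,-2)
7. t=2 → L at (0,8); v=(1,-2)
8. t=4 → B at (4,0); v=(1,2)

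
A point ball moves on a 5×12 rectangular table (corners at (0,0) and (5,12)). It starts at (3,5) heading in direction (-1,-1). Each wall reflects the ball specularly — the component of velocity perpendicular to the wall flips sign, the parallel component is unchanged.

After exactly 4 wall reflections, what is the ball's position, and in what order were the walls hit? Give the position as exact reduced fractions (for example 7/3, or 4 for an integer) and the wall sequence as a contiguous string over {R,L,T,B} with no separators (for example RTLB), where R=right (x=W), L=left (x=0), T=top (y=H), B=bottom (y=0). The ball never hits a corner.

Final position: (0,8)
Wall sequence: LBRL

1. t=3 → L at (0,2); v=(1,-1)
2. t=2 → B at (2,0); v=(1,1)
3. t=3 → R at (5,3); v=(-1,1)
4. t=5 → L at (0,8); v=(1,1)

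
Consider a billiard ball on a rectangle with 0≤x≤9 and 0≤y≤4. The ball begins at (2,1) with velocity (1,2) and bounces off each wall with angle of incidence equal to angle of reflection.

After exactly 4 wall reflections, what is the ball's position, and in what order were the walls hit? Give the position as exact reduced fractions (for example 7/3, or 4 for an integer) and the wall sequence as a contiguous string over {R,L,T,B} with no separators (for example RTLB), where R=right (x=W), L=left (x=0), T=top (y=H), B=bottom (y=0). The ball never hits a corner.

1. t=3/2 → T at (7/2,4); v=(1,-2)
2. t=2 → B at (11/2,0); v=(1,2)
3. t=2 → T at (15/2,4); v=(1,-2)
4. t=3/2 → R at (9,1); v=(-1,-2)

Final position: (9,1)
Wall sequence: TBTR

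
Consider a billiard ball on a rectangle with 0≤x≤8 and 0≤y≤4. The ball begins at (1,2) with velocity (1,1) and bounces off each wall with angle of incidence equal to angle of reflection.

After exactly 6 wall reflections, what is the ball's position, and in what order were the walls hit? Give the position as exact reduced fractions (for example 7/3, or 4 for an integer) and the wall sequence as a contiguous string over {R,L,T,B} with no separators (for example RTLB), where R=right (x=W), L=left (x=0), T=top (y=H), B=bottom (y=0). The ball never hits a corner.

Final position: (0,1)
Wall sequence: TBRTBL

1. t=2 → T at (3,4); v=(1,-1)
2. t=4 → B at (7,0); v=(1,1)
3. t=1 → R at (8,1); v=(-1,1)
4. t=3 → T at (5,4); v=(-1,-1)
5. t=4 → B at (1,0); v=(-1,1)
6. t=1 → L at (0,1); v=(1,1)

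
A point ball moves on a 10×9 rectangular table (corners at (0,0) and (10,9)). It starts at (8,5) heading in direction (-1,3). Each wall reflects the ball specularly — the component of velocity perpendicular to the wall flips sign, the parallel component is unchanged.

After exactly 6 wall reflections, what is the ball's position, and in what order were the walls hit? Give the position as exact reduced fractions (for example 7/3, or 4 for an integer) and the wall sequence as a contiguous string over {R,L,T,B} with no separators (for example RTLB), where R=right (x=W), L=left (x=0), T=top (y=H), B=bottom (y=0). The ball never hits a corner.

1. t=4/3 → T at (20/3,9); v=(-1,-3)
2. t=3 → B at (11/3,0); v=(-1,3)
3. t=3 → T at (2/3,9); v=(-1,-3)
4. t=2/3 → L at (0,7); v=(1,-3)
5. t=7/3 → B at (7/3,0); v=(1,3)
6. t=3 → T at (16/3,9); v=(1,-3)

Final position: (16/3,9)
Wall sequence: TBTLBT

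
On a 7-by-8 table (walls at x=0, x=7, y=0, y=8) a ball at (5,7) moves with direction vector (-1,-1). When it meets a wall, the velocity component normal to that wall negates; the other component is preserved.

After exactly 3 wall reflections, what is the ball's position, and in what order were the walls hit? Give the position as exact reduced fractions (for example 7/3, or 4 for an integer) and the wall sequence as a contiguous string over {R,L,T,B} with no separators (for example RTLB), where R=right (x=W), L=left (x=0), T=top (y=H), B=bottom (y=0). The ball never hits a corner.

Final position: (7,5)
Wall sequence: LBR

1. t=5 → L at (0,2); v=(1,-1)
2. t=2 → B at (2,0); v=(1,1)
3. t=5 → R at (7,5); v=(-1,1)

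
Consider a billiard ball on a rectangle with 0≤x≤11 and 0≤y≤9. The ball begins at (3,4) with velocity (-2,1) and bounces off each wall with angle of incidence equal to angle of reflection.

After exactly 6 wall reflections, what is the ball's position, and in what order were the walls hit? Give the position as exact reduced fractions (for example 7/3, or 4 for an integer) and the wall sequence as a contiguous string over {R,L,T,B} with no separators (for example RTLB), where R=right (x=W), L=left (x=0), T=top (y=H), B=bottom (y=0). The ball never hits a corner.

Final position: (11,4)
Wall sequence: LTRLBR

1. t=3/2 → L at (0,11/2); v=(2,1)
2. t=7/2 → T at (7,9); v=(2,-1)
3. t=2 → R at (11,7); v=(-2,-1)
4. t=11/2 → L at (0,3/2); v=(2,-1)
5. t=3/2 → B at (3,0); v=(2,1)
6. t=4 → R at (11,4); v=(-2,1)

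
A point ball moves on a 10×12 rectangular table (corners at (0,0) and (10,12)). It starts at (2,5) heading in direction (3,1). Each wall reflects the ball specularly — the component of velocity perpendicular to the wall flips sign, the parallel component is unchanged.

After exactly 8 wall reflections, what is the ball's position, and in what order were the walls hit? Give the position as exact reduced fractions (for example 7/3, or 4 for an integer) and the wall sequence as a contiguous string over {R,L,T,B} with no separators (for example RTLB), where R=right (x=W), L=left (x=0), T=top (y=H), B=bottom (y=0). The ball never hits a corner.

Final position: (0,1/3)
Wall sequence: RLTRLRBL

1. t=8/3 → R at (10,23/3); v=(-3,1)
2. t=10/3 → L at (0,11); v=(3,1)
3. t=1 → T at (3,12); v=(3,-1)
4. t=7/3 → R at (10,29/3); v=(-3,-1)
5. t=10/3 → L at (0,19/3); v=(3,-1)
6. t=10/3 → R at (10,3); v=(-3,-1)
7. t=3 → B at (1,0); v=(-3,1)
8. t=1/3 → L at (0,1/3); v=(3,1)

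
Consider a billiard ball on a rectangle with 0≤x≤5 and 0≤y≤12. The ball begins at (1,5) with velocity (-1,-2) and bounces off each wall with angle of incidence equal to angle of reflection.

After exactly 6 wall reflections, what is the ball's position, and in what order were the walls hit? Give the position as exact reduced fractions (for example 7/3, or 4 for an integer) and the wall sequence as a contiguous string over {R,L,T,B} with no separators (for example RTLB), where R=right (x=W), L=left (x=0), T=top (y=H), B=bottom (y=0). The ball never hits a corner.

Final position: (7/2,0)
Wall sequence: LBRTLB

1. t=1 → L at (0,3); v=(1,-2)
2. t=3/2 → B at (3/2,0); v=(1,2)
3. t=7/2 → R at (5,7); v=(-1,2)
4. t=5/2 → T at (5/2,12); v=(-1,-2)
5. t=5/2 → L at (0,7); v=(1,-2)
6. t=7/2 → B at (7/2,0); v=(1,2)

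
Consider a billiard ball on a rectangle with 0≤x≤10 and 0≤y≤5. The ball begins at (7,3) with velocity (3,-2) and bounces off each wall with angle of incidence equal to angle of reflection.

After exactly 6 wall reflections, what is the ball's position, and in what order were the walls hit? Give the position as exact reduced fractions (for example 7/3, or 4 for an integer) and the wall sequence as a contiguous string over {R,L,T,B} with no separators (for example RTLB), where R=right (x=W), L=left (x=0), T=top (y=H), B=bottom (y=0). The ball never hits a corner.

Final position: (10,7/3)
Wall sequence: RBTLBR

1. t=1 → R at (10,1); v=(-3,-2)
2. t=1/2 → B at (17/2,0); v=(-3,2)
3. t=5/2 → T at (1,5); v=(-3,-2)
4. t=1/3 → L at (0,13/3); v=(3,-2)
5. t=13/6 → B at (13/2,0); v=(3,2)
6. t=7/6 → R at (10,7/3); v=(-3,2)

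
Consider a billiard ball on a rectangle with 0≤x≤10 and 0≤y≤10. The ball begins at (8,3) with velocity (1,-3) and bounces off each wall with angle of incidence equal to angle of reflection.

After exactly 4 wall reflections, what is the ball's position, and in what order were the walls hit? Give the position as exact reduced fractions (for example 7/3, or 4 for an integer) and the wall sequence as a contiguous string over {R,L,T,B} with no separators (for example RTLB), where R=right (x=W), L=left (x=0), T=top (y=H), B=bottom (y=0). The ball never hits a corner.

1. t=1 → B at (9,0); v=(1,3)
2. t=1 → R at (10,3); v=(-1,3)
3. t=7/3 → T at (23/3,10); v=(-1,-3)
4. t=10/3 → B at (13/3,0); v=(-1,3)

Final position: (13/3,0)
Wall sequence: BRTB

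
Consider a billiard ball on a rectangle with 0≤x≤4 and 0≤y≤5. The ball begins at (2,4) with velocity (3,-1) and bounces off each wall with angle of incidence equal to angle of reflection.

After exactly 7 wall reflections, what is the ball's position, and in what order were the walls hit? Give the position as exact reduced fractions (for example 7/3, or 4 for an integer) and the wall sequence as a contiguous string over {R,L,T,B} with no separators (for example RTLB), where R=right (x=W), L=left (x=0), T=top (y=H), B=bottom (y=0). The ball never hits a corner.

1. t=2/3 → R at (4,10/3); v=(-3,-1)
2. t=4/3 → L at (0,2); v=(3,-1)
3. t=4/3 → R at (4,2/3); v=(-3,-1)
4. t=2/3 → B at (2,0); v=(-3,1)
5. t=2/3 → L at (0,2/3); v=(3,1)
6. t=4/3 → R at (4,2); v=(-3,1)
7. t=4/3 → L at (0,10/3); v=(3,1)

Final position: (0,10/3)
Wall sequence: RLRBLRL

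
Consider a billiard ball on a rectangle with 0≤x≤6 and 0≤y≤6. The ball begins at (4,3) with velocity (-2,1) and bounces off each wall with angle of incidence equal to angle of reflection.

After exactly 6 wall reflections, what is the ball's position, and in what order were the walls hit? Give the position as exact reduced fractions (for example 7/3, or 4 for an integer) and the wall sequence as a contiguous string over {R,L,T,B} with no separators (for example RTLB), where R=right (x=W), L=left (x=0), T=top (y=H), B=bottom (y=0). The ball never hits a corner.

Final position: (6,2)
Wall sequence: LTRLBR

1. t=2 → L at (0,5); v=(2,1)
2. t=1 → T at (2,6); v=(2,-1)
3. t=2 → R at (6,4); v=(-2,-1)
4. t=3 → L at (0,1); v=(2,-1)
5. t=1 → B at (2,0); v=(2,1)
6. t=2 → R at (6,2); v=(-2,1)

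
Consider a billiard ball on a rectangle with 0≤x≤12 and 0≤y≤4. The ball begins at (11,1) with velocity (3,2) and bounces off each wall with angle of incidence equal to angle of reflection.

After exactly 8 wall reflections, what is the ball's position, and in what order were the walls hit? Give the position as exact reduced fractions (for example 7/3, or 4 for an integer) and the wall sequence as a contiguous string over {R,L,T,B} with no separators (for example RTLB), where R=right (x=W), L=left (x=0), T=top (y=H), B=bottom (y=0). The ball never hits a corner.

1. t=1/3 → R at (12,5/3); v=(-3,2)
2. t=7/6 → T at (17/2,4); v=(-3,-2)
3. t=2 → B at (5/2,0); v=(-3,2)
4. t=5/6 → L at (0,5/3); v=(3,2)
5. t=7/6 → T at (7/2,4); v=(3,-2)
6. t=2 → B at (19/2,0); v=(3,2)
7. t=5/6 → R at (12,5/3); v=(-3,2)
8. t=7/6 → T at (17/2,4); v=(-3,-2)

Final position: (17/2,4)
Wall sequence: RTBLTBRT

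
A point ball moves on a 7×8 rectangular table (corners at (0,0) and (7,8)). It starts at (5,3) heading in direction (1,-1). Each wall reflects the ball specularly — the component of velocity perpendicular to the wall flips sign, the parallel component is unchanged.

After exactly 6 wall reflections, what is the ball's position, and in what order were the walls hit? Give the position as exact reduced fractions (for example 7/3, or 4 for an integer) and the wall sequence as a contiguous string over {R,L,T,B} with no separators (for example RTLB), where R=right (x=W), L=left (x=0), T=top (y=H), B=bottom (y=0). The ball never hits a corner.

Final position: (4,0)
Wall sequence: RBLTRB

1. t=2 → R at (7,1); v=(-1,-1)
2. t=1 → B at (6,0); v=(-1,1)
3. t=6 → L at (0,6); v=(1,1)
4. t=2 → T at (2,8); v=(1,-1)
5. t=5 → R at (7,3); v=(-1,-1)
6. t=3 → B at (4,0); v=(-1,1)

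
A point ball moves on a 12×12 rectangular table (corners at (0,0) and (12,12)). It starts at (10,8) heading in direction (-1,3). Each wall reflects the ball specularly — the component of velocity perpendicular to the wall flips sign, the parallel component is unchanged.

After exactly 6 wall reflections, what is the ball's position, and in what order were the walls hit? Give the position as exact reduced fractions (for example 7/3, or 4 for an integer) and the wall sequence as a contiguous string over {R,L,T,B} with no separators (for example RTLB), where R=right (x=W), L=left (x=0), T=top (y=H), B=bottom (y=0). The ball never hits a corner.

Final position: (22/3,12)
Wall sequence: TBTLBT

1. t=4/3 → T at (26/3,12); v=(-1,-3)
2. t=4 → B at (14/3,0); v=(-1,3)
3. t=4 → T at (2/3,12); v=(-1,-3)
4. t=2/3 → L at (0,10); v=(1,-3)
5. t=10/3 → B at (10/3,0); v=(1,3)
6. t=4 → T at (22/3,12); v=(1,-3)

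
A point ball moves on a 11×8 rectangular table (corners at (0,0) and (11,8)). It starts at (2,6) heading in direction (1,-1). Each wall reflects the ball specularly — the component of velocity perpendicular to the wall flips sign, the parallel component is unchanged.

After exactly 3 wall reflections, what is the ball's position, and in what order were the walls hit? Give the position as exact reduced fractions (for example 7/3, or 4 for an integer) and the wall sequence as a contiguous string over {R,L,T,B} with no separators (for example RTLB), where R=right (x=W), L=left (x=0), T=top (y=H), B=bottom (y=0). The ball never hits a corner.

1. t=6 → B at (8,0); v=(1,1)
2. t=3 → R at (11,3); v=(-1,1)
3. t=5 → T at (6,8); v=(-1,-1)

Final position: (6,8)
Wall sequence: BRT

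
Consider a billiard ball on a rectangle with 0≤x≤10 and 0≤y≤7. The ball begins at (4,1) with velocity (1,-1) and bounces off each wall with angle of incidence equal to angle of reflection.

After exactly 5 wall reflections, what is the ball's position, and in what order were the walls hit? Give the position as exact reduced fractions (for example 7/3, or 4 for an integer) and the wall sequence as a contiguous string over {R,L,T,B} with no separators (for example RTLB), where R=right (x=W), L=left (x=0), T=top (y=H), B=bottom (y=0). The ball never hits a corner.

1. t=1 → B at (5,0); v=(1,1)
2. t=5 → R at (10,5); v=(-1,1)
3. t=2 → T at (8,7); v=(-1,-1)
4. t=7 → B at (1,0); v=(-1,1)
5. t=1 → L at (0,1); v=(1,1)

Final position: (0,1)
Wall sequence: BRTBL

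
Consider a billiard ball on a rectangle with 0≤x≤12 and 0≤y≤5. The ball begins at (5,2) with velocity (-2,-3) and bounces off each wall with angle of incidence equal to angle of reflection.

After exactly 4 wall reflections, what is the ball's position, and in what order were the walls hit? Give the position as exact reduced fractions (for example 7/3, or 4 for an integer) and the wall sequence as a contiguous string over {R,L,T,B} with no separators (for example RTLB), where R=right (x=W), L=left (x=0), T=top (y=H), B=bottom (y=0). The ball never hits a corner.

Final position: (3,0)
Wall sequence: BTLB

1. t=2/3 → B at (11/3,0); v=(-2,3)
2. t=5/3 → T at (1/3,5); v=(-2,-3)
3. t=1/6 → L at (0,9/2); v=(2,-3)
4. t=3/2 → B at (3,0); v=(2,3)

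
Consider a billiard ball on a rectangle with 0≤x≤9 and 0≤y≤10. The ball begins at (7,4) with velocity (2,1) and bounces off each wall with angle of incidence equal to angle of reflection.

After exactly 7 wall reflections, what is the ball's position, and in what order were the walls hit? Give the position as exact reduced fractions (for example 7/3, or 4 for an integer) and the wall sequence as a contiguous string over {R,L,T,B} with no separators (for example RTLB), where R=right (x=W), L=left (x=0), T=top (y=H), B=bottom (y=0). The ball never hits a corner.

1. t=1 → R at (9,5); v=(-2,1)
2. t=9/2 → L at (0,19/2); v=(2,1)
3. t=1/2 → T at (1,10); v=(2,-1)
4. t=4 → R at (9,6); v=(-2,-1)
5. t=9/2 → L at (0,3/2); v=(2,-1)
6. t=3/2 → B at (3,0); v=(2,1)
7. t=3 → R at (9,3); v=(-2,1)

Final position: (9,3)
Wall sequence: RLTRLBR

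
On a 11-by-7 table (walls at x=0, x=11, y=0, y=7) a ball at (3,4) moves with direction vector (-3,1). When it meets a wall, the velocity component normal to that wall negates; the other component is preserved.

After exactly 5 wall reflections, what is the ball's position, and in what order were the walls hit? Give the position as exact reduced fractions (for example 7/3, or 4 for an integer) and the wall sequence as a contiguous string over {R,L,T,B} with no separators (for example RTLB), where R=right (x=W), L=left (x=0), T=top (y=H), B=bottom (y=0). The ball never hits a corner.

Final position: (5,0)
Wall sequence: LTRLB

1. t=1 → L at (0,5); v=(3,1)
2. t=2 → T at (6,7); v=(3,-1)
3. t=5/3 → R at (11,16/3); v=(-3,-1)
4. t=11/3 → L at (0,5/3); v=(3,-1)
5. t=5/3 → B at (5,0); v=(3,1)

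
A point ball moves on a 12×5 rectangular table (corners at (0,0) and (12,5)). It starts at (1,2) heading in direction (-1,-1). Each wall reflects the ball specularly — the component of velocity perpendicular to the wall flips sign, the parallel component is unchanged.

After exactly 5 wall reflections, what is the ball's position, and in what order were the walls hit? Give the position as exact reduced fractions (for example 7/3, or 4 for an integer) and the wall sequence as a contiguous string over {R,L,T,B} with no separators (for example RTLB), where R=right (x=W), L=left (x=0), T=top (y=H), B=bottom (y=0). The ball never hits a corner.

Final position: (12,1)
Wall sequence: LBTBR

1. t=1 → L at (0,1); v=(1,-1)
2. t=1 → B at (1,0); v=(1,1)
3. t=5 → T at (6,5); v=(1,-1)
4. t=5 → B at (11,0); v=(1,1)
5. t=1 → R at (12,1); v=(-1,1)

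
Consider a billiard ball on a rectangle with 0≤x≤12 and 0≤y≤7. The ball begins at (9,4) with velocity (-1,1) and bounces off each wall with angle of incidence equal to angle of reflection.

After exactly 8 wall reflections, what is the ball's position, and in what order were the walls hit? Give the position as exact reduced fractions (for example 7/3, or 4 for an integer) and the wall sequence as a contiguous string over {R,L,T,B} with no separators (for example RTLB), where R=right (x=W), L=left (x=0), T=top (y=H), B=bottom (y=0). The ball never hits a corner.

1. t=3 → T at (6,7); v=(-1,-1)
2. t=6 → L at (0,1); v=(1,-1)
3. t=1 → B at (1,0); v=(1,1)
4. t=7 → T at (8,7); v=(1,-1)
5. t=4 → R at (12,3); v=(-1,-1)
6. t=3 → B at (9,0); v=(-1,1)
7. t=7 → T at (2,7); v=(-1,-1)
8. t=2 → L at (0,5); v=(1,-1)

Final position: (0,5)
Wall sequence: TLBTRBTL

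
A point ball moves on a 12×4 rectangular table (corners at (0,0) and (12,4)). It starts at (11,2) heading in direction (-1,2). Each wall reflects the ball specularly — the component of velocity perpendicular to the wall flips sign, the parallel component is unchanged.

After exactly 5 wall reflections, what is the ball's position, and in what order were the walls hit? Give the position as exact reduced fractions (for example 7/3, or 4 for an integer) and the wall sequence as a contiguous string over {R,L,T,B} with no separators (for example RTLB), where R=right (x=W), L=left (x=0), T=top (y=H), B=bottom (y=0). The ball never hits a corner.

Final position: (2,4)
Wall sequence: TBTBT

1. t=1 → T at (10,4); v=(-1,-2)
2. t=2 → B at (8,0); v=(-1,2)
3. t=2 → T at (6,4); v=(-1,-2)
4. t=2 → B at (4,0); v=(-1,2)
5. t=2 → T at (2,4); v=(-1,-2)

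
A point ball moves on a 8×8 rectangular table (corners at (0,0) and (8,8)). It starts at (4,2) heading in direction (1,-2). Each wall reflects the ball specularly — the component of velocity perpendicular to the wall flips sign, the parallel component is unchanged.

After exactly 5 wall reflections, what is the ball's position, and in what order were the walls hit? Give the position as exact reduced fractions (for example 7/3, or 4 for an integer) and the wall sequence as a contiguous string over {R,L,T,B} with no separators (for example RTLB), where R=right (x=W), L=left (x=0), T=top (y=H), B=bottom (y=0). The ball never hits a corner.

1. t=1 → B at (5,0); v=(1,2)
2. t=3 → R at (8,6); v=(-1,2)
3. t=1 → T at (7,8); v=(-1,-2)
4. t=4 → B at (3,0); v=(-1,2)
5. t=3 → L at (0,6); v=(1,2)

Final position: (0,6)
Wall sequence: BRTBL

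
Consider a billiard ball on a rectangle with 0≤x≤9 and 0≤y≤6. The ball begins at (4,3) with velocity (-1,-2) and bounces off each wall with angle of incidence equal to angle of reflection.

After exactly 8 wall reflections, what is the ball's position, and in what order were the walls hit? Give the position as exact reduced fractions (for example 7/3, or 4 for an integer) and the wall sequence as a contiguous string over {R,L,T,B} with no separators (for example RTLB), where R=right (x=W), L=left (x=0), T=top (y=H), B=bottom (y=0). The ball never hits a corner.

1. t=3/2 → B at (5/2,0); v=(-1,2)
2. t=5/2 → L at (0,5); v=(1,2)
3. t=1/2 → T at (1/2,6); v=(1,-2)
4. t=3 → B at (7/2,0); v=(1,2)
5. t=3 → T at (13/2,6); v=(1,-2)
6. t=5/2 → R at (9,1); v=(-1,-2)
7. t=1/2 → B at (17/2,0); v=(-1,2)
8. t=3 → T at (11/2,6); v=(-1,-2)

Final position: (11/2,6)
Wall sequence: BLTBTRBT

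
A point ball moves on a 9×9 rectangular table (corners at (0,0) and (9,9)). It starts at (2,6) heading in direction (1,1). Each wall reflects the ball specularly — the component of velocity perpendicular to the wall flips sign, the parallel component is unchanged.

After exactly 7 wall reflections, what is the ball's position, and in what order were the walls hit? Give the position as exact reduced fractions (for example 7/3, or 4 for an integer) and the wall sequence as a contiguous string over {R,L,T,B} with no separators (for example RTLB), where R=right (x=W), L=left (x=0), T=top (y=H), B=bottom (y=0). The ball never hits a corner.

1. t=3 → T at (5,9); v=(1,-1)
2. t=4 → R at (9,5); v=(-1,-1)
3. t=5 → B at (4,0); v=(-1,1)
4. t=4 → L at (0,4); v=(1,1)
5. t=5 → T at (5,9); v=(1,-1)
6. t=4 → R at (9,5); v=(-1,-1)
7. t=5 → B at (4,0); v=(-1,1)

Final position: (4,0)
Wall sequence: TRBLTRB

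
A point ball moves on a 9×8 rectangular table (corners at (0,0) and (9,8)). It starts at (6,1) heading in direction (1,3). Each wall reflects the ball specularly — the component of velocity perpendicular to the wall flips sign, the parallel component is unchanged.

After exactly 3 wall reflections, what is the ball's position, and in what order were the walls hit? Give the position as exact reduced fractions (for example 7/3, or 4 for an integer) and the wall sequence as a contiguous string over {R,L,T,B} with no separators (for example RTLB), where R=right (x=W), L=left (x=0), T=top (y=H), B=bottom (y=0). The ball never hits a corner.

1. t=7/3 → T at (25/3,8); v=(1,-3)
2. t=2/3 → R at (9,6); v=(-1,-3)
3. t=2 → B at (7,0); v=(-1,3)

Final position: (7,0)
Wall sequence: TRB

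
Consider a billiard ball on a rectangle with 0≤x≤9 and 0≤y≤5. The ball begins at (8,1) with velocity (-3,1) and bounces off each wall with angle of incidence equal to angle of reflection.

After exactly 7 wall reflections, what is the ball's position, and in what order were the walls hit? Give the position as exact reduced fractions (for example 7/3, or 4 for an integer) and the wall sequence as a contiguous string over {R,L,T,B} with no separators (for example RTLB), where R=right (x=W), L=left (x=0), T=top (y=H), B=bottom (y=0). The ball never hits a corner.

Final position: (2,5)
Wall sequence: LTRLBRT

1. t=8/3 → L at (0,11/3); v=(3,1)
2. t=4/3 → T at (4,5); v=(3,-1)
3. t=5/3 → R at (9,10/3); v=(-3,-1)
4. t=3 → L at (0,1/3); v=(3,-1)
5. t=1/3 → B at (1,0); v=(3,1)
6. t=8/3 → R at (9,8/3); v=(-3,1)
7. t=7/3 → T at (2,5); v=(-3,-1)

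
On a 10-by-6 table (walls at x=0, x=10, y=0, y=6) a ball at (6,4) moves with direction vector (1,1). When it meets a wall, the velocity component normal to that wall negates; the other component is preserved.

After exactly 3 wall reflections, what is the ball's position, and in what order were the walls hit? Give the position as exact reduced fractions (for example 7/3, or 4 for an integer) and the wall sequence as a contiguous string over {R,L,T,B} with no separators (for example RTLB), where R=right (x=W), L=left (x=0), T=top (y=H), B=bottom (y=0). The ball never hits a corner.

Final position: (6,0)
Wall sequence: TRB

1. t=2 → T at (8,6); v=(1,-1)
2. t=2 → R at (10,4); v=(-1,-1)
3. t=4 → B at (6,0); v=(-1,1)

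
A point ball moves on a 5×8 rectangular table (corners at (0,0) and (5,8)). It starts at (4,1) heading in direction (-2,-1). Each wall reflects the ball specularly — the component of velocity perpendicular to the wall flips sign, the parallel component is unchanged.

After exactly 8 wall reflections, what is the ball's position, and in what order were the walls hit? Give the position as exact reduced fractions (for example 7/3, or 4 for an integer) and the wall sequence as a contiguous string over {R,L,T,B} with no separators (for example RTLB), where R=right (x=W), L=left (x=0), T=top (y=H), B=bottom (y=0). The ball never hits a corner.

Final position: (5,5/2)
Wall sequence: BLRLTRLR

1. t=1 → B at (2,0); v=(-2,1)
2. t=1 → L at (0,1); v=(2,1)
3. t=5/2 → R at (5,7/2); v=(-2,1)
4. t=5/2 → L at (0,6); v=(2,1)
5. t=2 → T at (4,8); v=(2,-1)
6. t=1/2 → R at (5,15/2); v=(-2,-1)
7. t=5/2 → L at (0,5); v=(2,-1)
8. t=5/2 → R at (5,5/2); v=(-2,-1)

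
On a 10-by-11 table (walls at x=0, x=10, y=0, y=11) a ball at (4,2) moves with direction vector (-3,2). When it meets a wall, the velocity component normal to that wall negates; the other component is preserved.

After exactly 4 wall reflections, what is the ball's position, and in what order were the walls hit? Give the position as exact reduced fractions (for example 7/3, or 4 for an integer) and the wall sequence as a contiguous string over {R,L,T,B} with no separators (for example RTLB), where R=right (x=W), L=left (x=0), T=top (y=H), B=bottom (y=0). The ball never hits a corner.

1. t=4/3 → L at (0,14/3); v=(3,2)
2. t=19/6 → T at (19/2,11); v=(3,-2)
3. t=1/6 → R at (10,32/3); v=(-3,-2)
4. t=10/3 → L at (0,4); v=(3,-2)

Final position: (0,4)
Wall sequence: LTRL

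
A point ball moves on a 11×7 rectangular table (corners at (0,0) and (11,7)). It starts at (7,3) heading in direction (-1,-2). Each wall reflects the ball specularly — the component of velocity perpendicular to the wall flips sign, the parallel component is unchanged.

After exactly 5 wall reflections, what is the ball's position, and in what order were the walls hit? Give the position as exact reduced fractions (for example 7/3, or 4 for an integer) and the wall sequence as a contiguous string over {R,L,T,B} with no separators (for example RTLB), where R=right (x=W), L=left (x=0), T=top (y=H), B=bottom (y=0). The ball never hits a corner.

Final position: (5,7)
Wall sequence: BTLBT

1. t=3/2 → B at (11/2,0); v=(-1,2)
2. t=7/2 → T at (2,7); v=(-1,-2)
3. t=2 → L at (0,3); v=(1,-2)
4. t=3/2 → B at (3/2,0); v=(1,2)
5. t=7/2 → T at (5,7); v=(1,-2)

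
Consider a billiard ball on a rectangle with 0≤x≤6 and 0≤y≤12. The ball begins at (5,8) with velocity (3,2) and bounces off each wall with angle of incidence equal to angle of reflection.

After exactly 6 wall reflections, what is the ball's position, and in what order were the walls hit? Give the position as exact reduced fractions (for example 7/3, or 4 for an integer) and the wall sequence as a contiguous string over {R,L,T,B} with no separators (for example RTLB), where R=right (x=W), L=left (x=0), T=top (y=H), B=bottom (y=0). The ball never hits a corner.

Final position: (5,0)
Wall sequence: RTLRLB

1. t=1/3 → R at (6,26/3); v=(-3,2)
2. t=5/3 → T at (1,12); v=(-3,-2)
3. t=1/3 → L at (0,34/3); v=(3,-2)
4. t=2 → R at (6,22/3); v=(-3,-2)
5. t=2 → L at (0,10/3); v=(3,-2)
6. t=5/3 → B at (5,0); v=(3,2)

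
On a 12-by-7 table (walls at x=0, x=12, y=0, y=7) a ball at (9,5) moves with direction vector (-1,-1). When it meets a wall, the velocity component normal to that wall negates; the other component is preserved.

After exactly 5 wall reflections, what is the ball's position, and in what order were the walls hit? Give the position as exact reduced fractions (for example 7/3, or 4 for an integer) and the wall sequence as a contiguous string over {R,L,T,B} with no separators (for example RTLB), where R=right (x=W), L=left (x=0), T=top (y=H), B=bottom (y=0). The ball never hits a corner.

1. t=5 → B at (4,0); v=(-1,1)
2. t=4 → L at (0,4); v=(1,1)
3. t=3 → T at (3,7); v=(1,-1)
4. t=7 → B at (10,0); v=(1,1)
5. t=2 → R at (12,2); v=(-1,1)

Final position: (12,2)
Wall sequence: BLTBR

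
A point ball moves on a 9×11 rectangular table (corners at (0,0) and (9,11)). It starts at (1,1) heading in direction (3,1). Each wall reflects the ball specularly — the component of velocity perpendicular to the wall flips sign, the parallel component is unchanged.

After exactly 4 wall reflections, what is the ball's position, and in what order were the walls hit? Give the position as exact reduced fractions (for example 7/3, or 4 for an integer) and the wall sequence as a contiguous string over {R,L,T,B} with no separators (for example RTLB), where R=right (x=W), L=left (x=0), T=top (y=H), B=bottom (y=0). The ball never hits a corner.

Final position: (5,11)
Wall sequence: RLRT

1. t=8/3 → R at (9,11/3); v=(-3,1)
2. t=3 → L at (0,20/3); v=(3,1)
3. t=3 → R at (9,29/3); v=(-3,1)
4. t=4/3 → T at (5,11); v=(-3,-1)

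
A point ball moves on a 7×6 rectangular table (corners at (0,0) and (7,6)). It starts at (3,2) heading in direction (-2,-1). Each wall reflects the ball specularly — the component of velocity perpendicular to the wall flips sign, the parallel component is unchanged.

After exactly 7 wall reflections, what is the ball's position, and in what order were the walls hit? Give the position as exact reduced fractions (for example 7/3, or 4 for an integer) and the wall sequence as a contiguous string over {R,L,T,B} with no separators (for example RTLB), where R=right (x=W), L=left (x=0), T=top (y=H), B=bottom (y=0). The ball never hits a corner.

Final position: (3,0)
Wall sequence: LBRTLRB

1. t=3/2 → L at (0,1/2); v=(2,-1)
2. t=1/2 → B at (1,0); v=(2,1)
3. t=3 → R at (7,3); v=(-2,1)
4. t=3 → T at (1,6); v=(-2,-1)
5. t=1/2 → L at (0,11/2); v=(2,-1)
6. t=7/2 → R at (7,2); v=(-2,-1)
7. t=2 → B at (3,0); v=(-2,1)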